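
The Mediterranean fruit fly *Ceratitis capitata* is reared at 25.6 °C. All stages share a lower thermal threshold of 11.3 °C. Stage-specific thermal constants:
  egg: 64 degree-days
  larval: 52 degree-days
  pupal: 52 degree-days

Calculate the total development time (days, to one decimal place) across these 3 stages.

Daily accumulation at 25.6 °C = 25.6 − 11.3 = 14.3 DD/day.
Total K = 64 + 52 + 52 = 168 DD.
Total duration = 168 / 14.3 = 11.748 ≈ 11.7 days.

11.7 days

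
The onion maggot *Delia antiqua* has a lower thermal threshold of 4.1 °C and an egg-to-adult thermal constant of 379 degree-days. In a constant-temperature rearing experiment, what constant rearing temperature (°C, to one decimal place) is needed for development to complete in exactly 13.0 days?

33.3 °C

Required daily accumulation = 379 / 13.0 = 29.154 DD/day.
T = T_base + 29.154 = 4.1 + 29.154 = 33.254 ≈ 33.3 °C.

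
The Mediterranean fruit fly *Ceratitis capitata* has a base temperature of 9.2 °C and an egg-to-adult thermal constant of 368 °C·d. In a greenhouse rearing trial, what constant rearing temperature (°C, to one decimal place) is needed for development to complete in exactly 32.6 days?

20.5 °C

Required daily accumulation = 368 / 32.6 = 11.288 DD/day.
T = T_base + 11.288 = 9.2 + 11.288 = 20.488 ≈ 20.5 °C.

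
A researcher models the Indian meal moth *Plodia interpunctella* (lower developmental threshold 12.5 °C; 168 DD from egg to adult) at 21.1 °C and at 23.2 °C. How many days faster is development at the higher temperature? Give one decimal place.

3.8 days

At 21.1 °C: 168 / (21.1 − 12.5) = 168 / 8.6 = 19.535 d.
At 23.2 °C: 168 / (23.2 − 12.5) = 168 / 10.7 = 15.701 d.
Difference = |19.535 − 15.701| = 3.834 ≈ 3.8 days.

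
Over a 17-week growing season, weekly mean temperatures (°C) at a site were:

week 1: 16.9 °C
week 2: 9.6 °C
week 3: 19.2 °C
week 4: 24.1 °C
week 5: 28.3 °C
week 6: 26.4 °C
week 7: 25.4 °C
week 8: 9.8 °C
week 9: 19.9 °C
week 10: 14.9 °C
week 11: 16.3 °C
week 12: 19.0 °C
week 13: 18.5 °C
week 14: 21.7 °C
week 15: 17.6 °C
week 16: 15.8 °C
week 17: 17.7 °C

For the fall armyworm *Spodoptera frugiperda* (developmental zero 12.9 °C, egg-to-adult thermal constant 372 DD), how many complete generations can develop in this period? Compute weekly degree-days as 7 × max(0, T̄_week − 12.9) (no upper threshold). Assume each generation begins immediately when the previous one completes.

Weekly DD (7 × max(0, T̄ − 12.9)): 28.0, 0.0, 44.1, 78.4, 107.8, 94.5, 87.5, 0.0, 49.0, 14.0, 23.8, 42.7, 39.2, 61.6, 32.9, 20.3, 33.6.
Season total = 757.4 DD.
Complete generations = ⌊757.4 / 372⌋ = 2.

2 generations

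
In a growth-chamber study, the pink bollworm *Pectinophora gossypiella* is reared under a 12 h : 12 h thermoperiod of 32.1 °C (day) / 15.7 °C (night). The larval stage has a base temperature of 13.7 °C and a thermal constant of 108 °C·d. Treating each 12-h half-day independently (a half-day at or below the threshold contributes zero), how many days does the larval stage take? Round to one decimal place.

Day half: max(0, 32.1 − 13.7) × 0.5 = 18.4 × 0.5 = 9.20 DD.
Night half: max(0, 15.7 − 13.7) × 0.5 = 2.0 × 0.5 = 1.00 DD.
Per 24 h: 10.20 DD/day.
Duration = 108 / 10.20 = 10.588 ≈ 10.6 days.

10.6 days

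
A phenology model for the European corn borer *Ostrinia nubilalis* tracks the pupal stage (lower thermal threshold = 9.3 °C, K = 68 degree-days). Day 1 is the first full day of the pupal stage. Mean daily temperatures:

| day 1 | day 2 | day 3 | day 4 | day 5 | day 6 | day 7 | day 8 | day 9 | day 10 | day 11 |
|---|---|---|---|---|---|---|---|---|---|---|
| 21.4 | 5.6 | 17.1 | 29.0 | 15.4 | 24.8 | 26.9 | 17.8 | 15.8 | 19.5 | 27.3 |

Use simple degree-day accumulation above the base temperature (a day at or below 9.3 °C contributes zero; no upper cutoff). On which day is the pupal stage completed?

day 7

Daily DD above 9.3 °C: 12.1, 0.0, 7.8, 19.7, 6.1, 15.5, 17.6, 8.5, 6.5, 10.2, 18.0.
Cumulative: 12.1, 12.1, 19.9, 39.6, 45.7, 61.2, 78.8, 87.3, 93.8, 104.0, 122.0.
The total first reaches 68 DD on day 7.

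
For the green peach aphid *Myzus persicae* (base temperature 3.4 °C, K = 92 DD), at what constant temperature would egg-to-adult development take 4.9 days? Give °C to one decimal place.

22.2 °C

Required daily accumulation = 92 / 4.9 = 18.776 DD/day.
T = T_base + 18.776 = 3.4 + 18.776 = 22.176 ≈ 22.2 °C.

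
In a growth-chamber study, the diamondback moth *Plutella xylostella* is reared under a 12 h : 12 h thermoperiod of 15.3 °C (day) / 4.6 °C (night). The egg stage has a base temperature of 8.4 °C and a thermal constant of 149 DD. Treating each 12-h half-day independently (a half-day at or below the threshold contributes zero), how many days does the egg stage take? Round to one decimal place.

Day half: max(0, 15.3 − 8.4) × 0.5 = 6.9 × 0.5 = 3.45 DD.
Night half: max(0, 4.6 − 8.4) × 0.5 = 0.0 × 0.5 = 0.00 DD.
Per 24 h: 3.45 DD/day.
Duration = 149 / 3.45 = 43.188 ≈ 43.2 days.

43.2 days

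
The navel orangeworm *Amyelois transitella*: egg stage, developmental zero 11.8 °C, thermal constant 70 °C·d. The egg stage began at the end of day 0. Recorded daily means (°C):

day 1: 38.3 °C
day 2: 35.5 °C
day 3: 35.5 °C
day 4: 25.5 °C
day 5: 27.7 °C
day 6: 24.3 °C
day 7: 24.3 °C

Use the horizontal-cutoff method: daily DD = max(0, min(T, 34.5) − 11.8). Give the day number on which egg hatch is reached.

Daily DD above 11.8 °C (capped at 22.7): 22.7, 22.7, 22.7, 13.7, 15.9, 12.5, 12.5.
Cumulative: 22.7, 45.4, 68.1, 81.8, 97.7, 110.2, 122.7.
The total first reaches 70 DD on day 4.

day 4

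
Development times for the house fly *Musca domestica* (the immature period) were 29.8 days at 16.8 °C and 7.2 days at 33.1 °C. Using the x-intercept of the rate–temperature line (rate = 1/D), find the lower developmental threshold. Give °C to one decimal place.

11.6 °C

Under the model K = D·(T − T_b), so D₁·(T₁ − T_b) = D₂·(T₂ − T_b).
29.8·(16.8 − T_b) = 7.2·(33.1 − T_b)
T_b = (29.8·16.8 − 7.2·33.1) / (29.8 − 7.2) = 262.32 / 22.6 = 11.607 °C ≈ 11.6 °C.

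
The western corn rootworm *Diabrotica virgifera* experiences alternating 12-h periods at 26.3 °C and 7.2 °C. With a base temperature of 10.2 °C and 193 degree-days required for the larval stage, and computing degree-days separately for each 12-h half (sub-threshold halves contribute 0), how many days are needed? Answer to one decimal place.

Day half: max(0, 26.3 − 10.2) × 0.5 = 16.1 × 0.5 = 8.05 DD.
Night half: max(0, 7.2 − 10.2) × 0.5 = 0.0 × 0.5 = 0.00 DD.
Per 24 h: 8.05 DD/day.
Duration = 193 / 8.05 = 23.975 ≈ 24.0 days.

24.0 days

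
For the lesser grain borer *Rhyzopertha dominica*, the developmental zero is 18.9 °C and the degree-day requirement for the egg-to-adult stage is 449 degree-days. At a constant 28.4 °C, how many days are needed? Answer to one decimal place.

47.3 days

Daily accumulation = 28.4 − 18.9 = 9.5 DD/day.
Duration = 449 / 9.5 = 47.263 ≈ 47.3 days.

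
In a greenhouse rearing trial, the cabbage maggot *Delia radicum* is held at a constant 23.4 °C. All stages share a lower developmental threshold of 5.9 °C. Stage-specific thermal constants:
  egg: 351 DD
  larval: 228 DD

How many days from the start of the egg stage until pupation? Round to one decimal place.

Daily accumulation at 23.4 °C = 23.4 − 5.9 = 17.5 DD/day.
Total K = 351 + 228 = 579 DD.
Total duration = 579 / 17.5 = 33.086 ≈ 33.1 days.

33.1 days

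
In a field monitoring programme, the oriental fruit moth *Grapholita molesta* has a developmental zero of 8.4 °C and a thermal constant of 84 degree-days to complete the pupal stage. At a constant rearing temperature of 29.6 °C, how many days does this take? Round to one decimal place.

Daily accumulation = 29.6 − 8.4 = 21.2 DD/day.
Duration = 84 / 21.2 = 3.962 ≈ 4.0 days.

4.0 days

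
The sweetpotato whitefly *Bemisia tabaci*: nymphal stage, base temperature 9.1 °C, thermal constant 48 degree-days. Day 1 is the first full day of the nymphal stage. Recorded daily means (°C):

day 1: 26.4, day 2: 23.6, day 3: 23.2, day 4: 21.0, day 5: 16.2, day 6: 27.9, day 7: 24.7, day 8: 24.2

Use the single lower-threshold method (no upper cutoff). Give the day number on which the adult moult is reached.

Daily DD above 9.1 °C: 17.3, 14.5, 14.1, 11.9, 7.1, 18.8, 15.6, 15.1.
Cumulative: 17.3, 31.8, 45.9, 57.8, 64.9, 83.7, 99.3, 114.4.
The total first reaches 48 DD on day 4.

day 4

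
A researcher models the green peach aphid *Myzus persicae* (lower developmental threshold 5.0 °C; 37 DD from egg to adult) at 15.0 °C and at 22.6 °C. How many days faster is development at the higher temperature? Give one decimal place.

1.6 days

At 15.0 °C: 37 / (15.0 − 5.0) = 37 / 10.0 = 3.700 d.
At 22.6 °C: 37 / (22.6 − 5.0) = 37 / 17.6 = 2.102 d.
Difference = |3.700 − 2.102| = 1.598 ≈ 1.6 days.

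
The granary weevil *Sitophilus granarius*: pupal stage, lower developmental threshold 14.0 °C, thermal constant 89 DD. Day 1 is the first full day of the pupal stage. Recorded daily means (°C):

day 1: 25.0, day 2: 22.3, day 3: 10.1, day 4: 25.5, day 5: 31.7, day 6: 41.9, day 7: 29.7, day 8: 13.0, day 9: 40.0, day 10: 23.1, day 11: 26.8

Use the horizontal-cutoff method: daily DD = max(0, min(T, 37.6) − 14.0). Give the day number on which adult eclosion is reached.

day 9

Daily DD above 14.0 °C (capped at 23.6): 11.0, 8.3, 0.0, 11.5, 17.7, 23.6, 15.7, 0.0, 23.6, 9.1, 12.8.
Cumulative: 11.0, 19.3, 19.3, 30.8, 48.5, 72.1, 87.8, 87.8, 111.4, 120.5, 133.3.
The total first reaches 89 DD on day 9.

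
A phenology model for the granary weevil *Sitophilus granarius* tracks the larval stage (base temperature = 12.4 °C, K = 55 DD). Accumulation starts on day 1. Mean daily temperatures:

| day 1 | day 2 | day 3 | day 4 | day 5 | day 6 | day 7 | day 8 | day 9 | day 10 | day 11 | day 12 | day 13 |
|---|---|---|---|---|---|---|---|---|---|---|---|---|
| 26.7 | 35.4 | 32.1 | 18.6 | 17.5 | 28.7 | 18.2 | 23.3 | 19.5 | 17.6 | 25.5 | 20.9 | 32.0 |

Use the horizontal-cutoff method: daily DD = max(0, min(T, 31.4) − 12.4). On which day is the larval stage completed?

Daily DD above 12.4 °C (capped at 19.0): 14.3, 19.0, 19.0, 6.2, 5.1, 16.3, 5.8, 10.9, 7.1, 5.2, 13.1, 8.5, 19.0.
Cumulative: 14.3, 33.3, 52.3, 58.5, 63.6, 79.9, 85.7, 96.6, 103.7, 108.9, 122.0, 130.5, 149.5.
The total first reaches 55 DD on day 4.

day 4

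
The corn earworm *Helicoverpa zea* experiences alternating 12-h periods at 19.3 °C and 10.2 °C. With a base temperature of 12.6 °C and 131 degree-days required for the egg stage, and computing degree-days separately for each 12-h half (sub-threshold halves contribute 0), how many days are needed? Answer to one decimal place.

39.1 days

Day half: max(0, 19.3 − 12.6) × 0.5 = 6.7 × 0.5 = 3.35 DD.
Night half: max(0, 10.2 − 12.6) × 0.5 = 0.0 × 0.5 = 0.00 DD.
Per 24 h: 3.35 DD/day.
Duration = 131 / 3.35 = 39.104 ≈ 39.1 days.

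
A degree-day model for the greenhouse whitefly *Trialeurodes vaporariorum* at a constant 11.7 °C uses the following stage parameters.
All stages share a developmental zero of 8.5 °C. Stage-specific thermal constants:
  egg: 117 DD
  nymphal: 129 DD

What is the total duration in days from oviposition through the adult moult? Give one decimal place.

Daily accumulation at 11.7 °C = 11.7 − 8.5 = 3.2 DD/day.
Total K = 117 + 129 = 246 DD.
Total duration = 246 / 3.2 = 76.875 ≈ 76.9 days.

76.9 days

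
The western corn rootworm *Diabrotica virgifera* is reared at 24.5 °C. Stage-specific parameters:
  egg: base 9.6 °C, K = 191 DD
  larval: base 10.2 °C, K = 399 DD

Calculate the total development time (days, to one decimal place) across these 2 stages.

egg: 191 / (24.5 − 9.6) = 191 / 14.9 = 12.819 d.
larval: 399 / (24.5 − 10.2) = 399 / 14.3 = 27.902 d.
Sum = 40.721 ≈ 40.7 days.

40.7 days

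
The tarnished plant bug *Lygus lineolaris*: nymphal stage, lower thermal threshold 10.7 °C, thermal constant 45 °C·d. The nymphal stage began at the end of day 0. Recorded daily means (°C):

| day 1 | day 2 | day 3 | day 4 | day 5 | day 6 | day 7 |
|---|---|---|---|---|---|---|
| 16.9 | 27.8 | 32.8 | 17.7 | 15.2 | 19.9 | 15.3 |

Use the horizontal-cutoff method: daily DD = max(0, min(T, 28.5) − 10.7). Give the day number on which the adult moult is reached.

Daily DD above 10.7 °C (capped at 17.8): 6.2, 17.1, 17.8, 7.0, 4.5, 9.2, 4.6.
Cumulative: 6.2, 23.3, 41.1, 48.1, 52.6, 61.8, 66.4.
The total first reaches 45 DD on day 4.

day 4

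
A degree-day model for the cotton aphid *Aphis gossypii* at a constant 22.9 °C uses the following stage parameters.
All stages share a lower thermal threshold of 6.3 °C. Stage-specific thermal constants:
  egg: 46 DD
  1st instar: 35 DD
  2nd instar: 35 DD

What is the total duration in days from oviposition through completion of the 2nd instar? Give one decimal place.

Daily accumulation at 22.9 °C = 22.9 − 6.3 = 16.6 DD/day.
Total K = 46 + 35 + 35 = 116 DD.
Total duration = 116 / 16.6 = 6.988 ≈ 7.0 days.

7.0 days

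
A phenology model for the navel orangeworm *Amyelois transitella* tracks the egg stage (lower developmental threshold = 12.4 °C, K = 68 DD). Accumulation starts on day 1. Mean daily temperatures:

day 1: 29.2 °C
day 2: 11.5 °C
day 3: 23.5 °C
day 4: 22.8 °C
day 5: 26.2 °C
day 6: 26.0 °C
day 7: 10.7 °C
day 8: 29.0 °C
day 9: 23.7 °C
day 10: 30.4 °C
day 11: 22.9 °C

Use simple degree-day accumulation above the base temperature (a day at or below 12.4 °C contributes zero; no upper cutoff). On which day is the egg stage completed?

day 8

Daily DD above 12.4 °C: 16.8, 0.0, 11.1, 10.4, 13.8, 13.6, 0.0, 16.6, 11.3, 18.0, 10.5.
Cumulative: 16.8, 16.8, 27.9, 38.3, 52.1, 65.7, 65.7, 82.3, 93.6, 111.6, 122.1.
The total first reaches 68 DD on day 8.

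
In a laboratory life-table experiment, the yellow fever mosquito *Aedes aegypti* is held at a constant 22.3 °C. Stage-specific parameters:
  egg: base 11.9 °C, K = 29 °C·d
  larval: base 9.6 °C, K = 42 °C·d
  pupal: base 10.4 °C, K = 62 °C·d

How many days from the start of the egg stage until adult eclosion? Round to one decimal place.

egg: 29 / (22.3 − 11.9) = 29 / 10.4 = 2.788 d.
larval: 42 / (22.3 − 9.6) = 42 / 12.7 = 3.307 d.
pupal: 62 / (22.3 − 10.4) = 62 / 11.9 = 5.210 d.
Sum = 11.306 ≈ 11.3 days.

11.3 days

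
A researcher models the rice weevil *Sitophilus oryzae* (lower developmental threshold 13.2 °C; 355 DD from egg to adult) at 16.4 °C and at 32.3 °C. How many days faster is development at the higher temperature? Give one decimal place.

92.4 days

At 16.4 °C: 355 / (16.4 − 13.2) = 355 / 3.2 = 110.938 d.
At 32.3 °C: 355 / (32.3 − 13.2) = 355 / 19.1 = 18.586 d.
Difference = |110.938 − 18.586| = 92.351 ≈ 92.4 days.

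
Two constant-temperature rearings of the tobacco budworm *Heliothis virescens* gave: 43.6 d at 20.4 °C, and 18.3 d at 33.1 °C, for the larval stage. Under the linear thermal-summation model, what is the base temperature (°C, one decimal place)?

Equal thermal constants: D₁(T₁ − T_b) = D₂(T₂ − T_b).
43.6·(20.4 − T_b) = 18.3·(33.1 − T_b)
T_b = (43.6·20.4 − 18.3·33.1) / (43.6 − 18.3) = 283.71 / 25.3 = 11.214 °C ≈ 11.2 °C.

11.2 °C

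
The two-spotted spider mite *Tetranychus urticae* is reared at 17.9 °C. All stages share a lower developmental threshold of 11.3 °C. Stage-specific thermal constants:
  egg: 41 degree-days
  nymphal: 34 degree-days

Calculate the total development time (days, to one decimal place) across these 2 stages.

Daily accumulation at 17.9 °C = 17.9 − 11.3 = 6.6 DD/day.
Total K = 41 + 34 = 75 DD.
Total duration = 75 / 6.6 = 11.364 ≈ 11.4 days.

11.4 days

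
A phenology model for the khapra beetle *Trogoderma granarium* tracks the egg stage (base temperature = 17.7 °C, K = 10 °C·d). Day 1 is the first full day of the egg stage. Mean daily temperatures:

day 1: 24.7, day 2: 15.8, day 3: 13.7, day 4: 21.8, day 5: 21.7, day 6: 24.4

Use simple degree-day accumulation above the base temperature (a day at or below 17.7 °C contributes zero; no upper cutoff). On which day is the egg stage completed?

day 4

Daily DD above 17.7 °C: 7.0, 0.0, 0.0, 4.1, 4.0, 6.7.
Cumulative: 7.0, 7.0, 7.0, 11.1, 15.1, 21.8.
The total first reaches 10 DD on day 4.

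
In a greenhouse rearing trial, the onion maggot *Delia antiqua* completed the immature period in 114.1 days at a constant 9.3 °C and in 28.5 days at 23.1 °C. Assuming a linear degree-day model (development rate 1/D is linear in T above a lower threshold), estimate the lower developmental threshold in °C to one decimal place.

Linear rate model ⇒ the product D·(T − T_b) is constant across temperatures.
114.1·(9.3 − T_b) = 28.5·(23.1 − T_b)
T_b = (114.1·9.3 − 28.5·23.1) / (114.1 − 28.5) = 402.78 / 85.6 = 4.705 °C ≈ 4.7 °C.

4.7 °C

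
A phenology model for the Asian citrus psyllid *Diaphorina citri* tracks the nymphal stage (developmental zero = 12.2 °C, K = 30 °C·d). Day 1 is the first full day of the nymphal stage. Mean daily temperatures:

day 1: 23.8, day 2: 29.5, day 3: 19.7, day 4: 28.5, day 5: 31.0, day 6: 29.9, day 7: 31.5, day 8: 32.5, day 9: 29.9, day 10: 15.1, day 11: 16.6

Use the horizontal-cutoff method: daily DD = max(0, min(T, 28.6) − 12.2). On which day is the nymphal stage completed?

Daily DD above 12.2 °C (capped at 16.4): 11.6, 16.4, 7.5, 16.3, 16.4, 16.4, 16.4, 16.4, 16.4, 2.9, 4.4.
Cumulative: 11.6, 28.0, 35.5, 51.8, 68.2, 84.6, 101.0, 117.4, 133.8, 136.7, 141.1.
The total first reaches 30 DD on day 3.

day 3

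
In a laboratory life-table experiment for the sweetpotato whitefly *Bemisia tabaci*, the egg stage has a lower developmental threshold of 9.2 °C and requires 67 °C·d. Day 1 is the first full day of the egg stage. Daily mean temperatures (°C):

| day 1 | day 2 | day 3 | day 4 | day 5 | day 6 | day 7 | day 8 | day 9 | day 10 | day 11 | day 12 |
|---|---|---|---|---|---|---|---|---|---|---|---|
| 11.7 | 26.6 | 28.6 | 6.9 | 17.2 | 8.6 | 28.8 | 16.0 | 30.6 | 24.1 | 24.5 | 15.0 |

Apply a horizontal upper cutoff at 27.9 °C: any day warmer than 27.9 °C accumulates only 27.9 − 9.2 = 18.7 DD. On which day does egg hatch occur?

day 8

Daily DD above 9.2 °C (capped at 18.7): 2.5, 17.4, 18.7, 0.0, 8.0, 0.0, 18.7, 6.8, 18.7, 14.9, 15.3, 5.8.
Cumulative: 2.5, 19.9, 38.6, 38.6, 46.6, 46.6, 65.3, 72.1, 90.8, 105.7, 121.0, 126.8.
The total first reaches 67 DD on day 8.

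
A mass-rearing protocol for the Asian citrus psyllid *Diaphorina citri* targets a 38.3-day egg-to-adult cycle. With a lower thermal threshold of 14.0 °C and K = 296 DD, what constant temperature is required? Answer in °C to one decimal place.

21.7 °C

Required daily accumulation = 296 / 38.3 = 7.728 DD/day.
T = T_base + 7.728 = 14.0 + 7.728 = 21.728 ≈ 21.7 °C.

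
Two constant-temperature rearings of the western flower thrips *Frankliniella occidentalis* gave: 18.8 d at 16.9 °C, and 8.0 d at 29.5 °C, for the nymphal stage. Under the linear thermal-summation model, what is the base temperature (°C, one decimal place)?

Under the model K = D·(T − T_b), so D₁·(T₁ − T_b) = D₂·(T₂ − T_b).
18.8·(16.9 − T_b) = 8.0·(29.5 − T_b)
T_b = (18.8·16.9 − 8.0·29.5) / (18.8 − 8.0) = 81.72 / 10.8 = 7.567 °C ≈ 7.6 °C.

7.6 °C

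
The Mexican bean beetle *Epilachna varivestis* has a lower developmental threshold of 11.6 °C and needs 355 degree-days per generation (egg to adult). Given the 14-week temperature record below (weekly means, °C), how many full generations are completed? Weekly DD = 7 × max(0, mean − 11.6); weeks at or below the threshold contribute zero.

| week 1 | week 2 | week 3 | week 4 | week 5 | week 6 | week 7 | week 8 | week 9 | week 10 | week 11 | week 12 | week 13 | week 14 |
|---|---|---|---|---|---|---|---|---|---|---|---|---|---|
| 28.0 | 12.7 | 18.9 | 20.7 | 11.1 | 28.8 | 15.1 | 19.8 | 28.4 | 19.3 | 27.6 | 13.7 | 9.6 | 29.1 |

2 generations

Weekly DD (7 × max(0, T̄ − 11.6)): 114.8, 7.7, 51.1, 63.7, 0.0, 120.4, 24.5, 57.4, 117.6, 53.9, 112.0, 14.7, 0.0, 122.5.
Season total = 860.3 DD.
Complete generations = ⌊860.3 / 355⌋ = 2.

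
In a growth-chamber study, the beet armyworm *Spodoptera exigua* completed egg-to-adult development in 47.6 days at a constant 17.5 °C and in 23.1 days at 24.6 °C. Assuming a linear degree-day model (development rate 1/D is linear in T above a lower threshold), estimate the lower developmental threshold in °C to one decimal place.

Linear rate model ⇒ the product D·(T − T_b) is constant across temperatures.
47.6·(17.5 − T_b) = 23.1·(24.6 − T_b)
T_b = (47.6·17.5 − 23.1·24.6) / (47.6 − 23.1) = 264.74 / 24.5 = 10.806 °C ≈ 10.8 °C.

10.8 °C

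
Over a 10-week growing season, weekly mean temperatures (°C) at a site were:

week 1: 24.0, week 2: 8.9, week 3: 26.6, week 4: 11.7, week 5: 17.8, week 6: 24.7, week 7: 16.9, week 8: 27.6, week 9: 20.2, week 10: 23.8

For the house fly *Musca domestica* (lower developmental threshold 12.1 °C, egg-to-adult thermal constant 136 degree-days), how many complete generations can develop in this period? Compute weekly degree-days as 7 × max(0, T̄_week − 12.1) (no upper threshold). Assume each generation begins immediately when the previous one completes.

Weekly DD (7 × max(0, T̄ − 12.1)): 83.3, 0.0, 101.5, 0.0, 39.9, 88.2, 33.6, 108.5, 56.7, 81.9.
Season total = 593.6 DD.
Complete generations = ⌊593.6 / 136⌋ = 4.

4 generations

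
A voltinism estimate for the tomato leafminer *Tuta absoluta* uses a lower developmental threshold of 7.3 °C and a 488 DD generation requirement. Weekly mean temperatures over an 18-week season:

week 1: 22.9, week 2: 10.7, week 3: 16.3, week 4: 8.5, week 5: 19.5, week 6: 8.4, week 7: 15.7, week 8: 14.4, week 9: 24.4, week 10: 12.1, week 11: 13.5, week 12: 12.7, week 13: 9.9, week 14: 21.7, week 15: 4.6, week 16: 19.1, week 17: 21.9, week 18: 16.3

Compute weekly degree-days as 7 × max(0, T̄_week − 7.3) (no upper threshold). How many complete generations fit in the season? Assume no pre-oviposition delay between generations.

Weekly DD (7 × max(0, T̄ − 7.3)): 109.2, 23.8, 63.0, 8.4, 85.4, 7.7, 58.8, 49.7, 119.7, 33.6, 43.4, 37.8, 18.2, 100.8, 0.0, 82.6, 102.2, 63.0.
Season total = 1007.3 DD.
Complete generations = ⌊1007.3 / 488⌋ = 2.

2 generations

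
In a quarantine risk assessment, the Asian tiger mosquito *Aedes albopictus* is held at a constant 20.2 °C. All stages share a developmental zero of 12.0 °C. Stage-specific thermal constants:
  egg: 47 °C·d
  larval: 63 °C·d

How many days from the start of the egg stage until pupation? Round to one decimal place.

Daily accumulation at 20.2 °C = 20.2 − 12.0 = 8.2 DD/day.
Total K = 47 + 63 = 110 DD.
Total duration = 110 / 8.2 = 13.415 ≈ 13.4 days.

13.4 days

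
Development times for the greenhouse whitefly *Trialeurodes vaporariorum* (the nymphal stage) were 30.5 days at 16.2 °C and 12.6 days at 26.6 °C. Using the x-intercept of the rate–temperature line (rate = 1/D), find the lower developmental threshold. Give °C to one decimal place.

Linear rate model ⇒ the product D·(T − T_b) is constant across temperatures.
30.5·(16.2 − T_b) = 12.6·(26.6 − T_b)
T_b = (30.5·16.2 − 12.6·26.6) / (30.5 − 12.6) = 158.94 / 17.9 = 8.879 °C ≈ 8.9 °C.

8.9 °C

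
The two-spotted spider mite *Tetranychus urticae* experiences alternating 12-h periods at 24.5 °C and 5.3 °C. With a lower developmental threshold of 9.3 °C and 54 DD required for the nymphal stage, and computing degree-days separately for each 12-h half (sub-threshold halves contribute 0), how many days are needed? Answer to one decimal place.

Day half: max(0, 24.5 − 9.3) × 0.5 = 15.2 × 0.5 = 7.60 DD.
Night half: max(0, 5.3 − 9.3) × 0.5 = 0.0 × 0.5 = 0.00 DD.
Per 24 h: 7.60 DD/day.
Duration = 54 / 7.60 = 7.105 ≈ 7.1 days.

7.1 days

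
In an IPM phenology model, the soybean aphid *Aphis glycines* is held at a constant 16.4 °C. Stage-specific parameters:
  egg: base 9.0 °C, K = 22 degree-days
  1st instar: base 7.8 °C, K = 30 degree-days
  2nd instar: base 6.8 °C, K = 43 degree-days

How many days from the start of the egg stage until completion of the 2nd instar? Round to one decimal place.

egg: 22 / (16.4 − 9.0) = 22 / 7.4 = 2.973 d.
1st instar: 30 / (16.4 − 7.8) = 30 / 8.6 = 3.488 d.
2nd instar: 43 / (16.4 − 6.8) = 43 / 9.6 = 4.479 d.
Sum = 10.941 ≈ 10.9 days.

10.9 days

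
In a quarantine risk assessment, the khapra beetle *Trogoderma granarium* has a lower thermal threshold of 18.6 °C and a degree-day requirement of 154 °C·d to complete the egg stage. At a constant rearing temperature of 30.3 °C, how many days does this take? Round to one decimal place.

13.2 days

Daily accumulation = 30.3 − 18.6 = 11.7 DD/day.
Duration = 154 / 11.7 = 13.162 ≈ 13.2 days.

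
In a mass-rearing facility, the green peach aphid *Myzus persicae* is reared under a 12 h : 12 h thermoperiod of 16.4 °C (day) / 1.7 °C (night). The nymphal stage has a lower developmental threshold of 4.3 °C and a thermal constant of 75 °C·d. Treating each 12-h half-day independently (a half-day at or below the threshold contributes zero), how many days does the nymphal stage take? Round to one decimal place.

12.4 days

Day half: max(0, 16.4 − 4.3) × 0.5 = 12.1 × 0.5 = 6.05 DD.
Night half: max(0, 1.7 − 4.3) × 0.5 = 0.0 × 0.5 = 0.00 DD.
Per 24 h: 6.05 DD/day.
Duration = 75 / 6.05 = 12.397 ≈ 12.4 days.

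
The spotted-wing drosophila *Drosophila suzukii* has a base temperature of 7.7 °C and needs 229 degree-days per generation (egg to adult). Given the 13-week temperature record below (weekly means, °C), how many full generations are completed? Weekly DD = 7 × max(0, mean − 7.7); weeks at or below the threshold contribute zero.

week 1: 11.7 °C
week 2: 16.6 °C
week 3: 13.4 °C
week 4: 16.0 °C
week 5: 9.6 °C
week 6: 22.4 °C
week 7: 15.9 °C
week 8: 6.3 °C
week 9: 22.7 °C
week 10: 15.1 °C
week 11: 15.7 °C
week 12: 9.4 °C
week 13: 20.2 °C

Weekly DD (7 × max(0, T̄ − 7.7)): 28.0, 62.3, 39.9, 58.1, 13.3, 102.9, 57.4, 0.0, 105.0, 51.8, 56.0, 11.9, 87.5.
Season total = 674.1 DD.
Complete generations = ⌊674.1 / 229⌋ = 2.

2 generations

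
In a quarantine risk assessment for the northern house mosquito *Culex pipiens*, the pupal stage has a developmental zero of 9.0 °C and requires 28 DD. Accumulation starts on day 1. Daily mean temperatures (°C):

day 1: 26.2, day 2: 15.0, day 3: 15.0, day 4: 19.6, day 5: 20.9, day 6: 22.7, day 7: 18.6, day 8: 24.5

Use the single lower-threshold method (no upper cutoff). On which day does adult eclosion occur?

Daily DD above 9.0 °C: 17.2, 6.0, 6.0, 10.6, 11.9, 13.7, 9.6, 15.5.
Cumulative: 17.2, 23.2, 29.2, 39.8, 51.7, 65.4, 75.0, 90.5.
The total first reaches 28 DD on day 3.

day 3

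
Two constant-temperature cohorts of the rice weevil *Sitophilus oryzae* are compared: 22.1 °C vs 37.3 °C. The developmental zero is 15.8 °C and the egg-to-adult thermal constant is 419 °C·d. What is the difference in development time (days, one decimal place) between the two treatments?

At 22.1 °C: 419 / (22.1 − 15.8) = 419 / 6.3 = 66.508 d.
At 37.3 °C: 419 / (37.3 − 15.8) = 419 / 21.5 = 19.488 d.
Difference = |66.508 − 19.488| = 47.020 ≈ 47.0 days.

47.0 days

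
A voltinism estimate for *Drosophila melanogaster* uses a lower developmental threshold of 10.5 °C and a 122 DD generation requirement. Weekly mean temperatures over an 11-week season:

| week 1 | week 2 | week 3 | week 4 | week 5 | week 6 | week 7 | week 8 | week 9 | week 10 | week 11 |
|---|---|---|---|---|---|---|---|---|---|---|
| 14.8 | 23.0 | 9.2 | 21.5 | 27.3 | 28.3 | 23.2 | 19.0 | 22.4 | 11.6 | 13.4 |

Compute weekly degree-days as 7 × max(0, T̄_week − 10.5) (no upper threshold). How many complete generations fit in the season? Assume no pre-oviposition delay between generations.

Weekly DD (7 × max(0, T̄ − 10.5)): 30.1, 87.5, 0.0, 77.0, 117.6, 124.6, 88.9, 59.5, 83.3, 7.7, 20.3.
Season total = 696.5 DD.
Complete generations = ⌊696.5 / 122⌋ = 5.

5 generations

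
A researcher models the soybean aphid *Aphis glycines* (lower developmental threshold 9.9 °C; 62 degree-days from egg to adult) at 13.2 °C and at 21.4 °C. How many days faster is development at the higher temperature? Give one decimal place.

13.4 days

At 13.2 °C: 62 / (13.2 − 9.9) = 62 / 3.3 = 18.788 d.
At 21.4 °C: 62 / (21.4 − 9.9) = 62 / 11.5 = 5.391 d.
Difference = |18.788 − 5.391| = 13.397 ≈ 13.4 days.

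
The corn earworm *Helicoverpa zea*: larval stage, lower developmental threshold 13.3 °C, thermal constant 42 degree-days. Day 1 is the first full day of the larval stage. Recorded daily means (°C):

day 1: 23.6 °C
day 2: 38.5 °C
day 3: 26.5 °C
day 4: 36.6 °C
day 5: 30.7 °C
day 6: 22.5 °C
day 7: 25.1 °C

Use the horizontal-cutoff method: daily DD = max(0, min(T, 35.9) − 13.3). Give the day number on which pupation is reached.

Daily DD above 13.3 °C (capped at 22.6): 10.3, 22.6, 13.2, 22.6, 17.4, 9.2, 11.8.
Cumulative: 10.3, 32.9, 46.1, 68.7, 86.1, 95.3, 107.1.
The total first reaches 42 DD on day 3.

day 3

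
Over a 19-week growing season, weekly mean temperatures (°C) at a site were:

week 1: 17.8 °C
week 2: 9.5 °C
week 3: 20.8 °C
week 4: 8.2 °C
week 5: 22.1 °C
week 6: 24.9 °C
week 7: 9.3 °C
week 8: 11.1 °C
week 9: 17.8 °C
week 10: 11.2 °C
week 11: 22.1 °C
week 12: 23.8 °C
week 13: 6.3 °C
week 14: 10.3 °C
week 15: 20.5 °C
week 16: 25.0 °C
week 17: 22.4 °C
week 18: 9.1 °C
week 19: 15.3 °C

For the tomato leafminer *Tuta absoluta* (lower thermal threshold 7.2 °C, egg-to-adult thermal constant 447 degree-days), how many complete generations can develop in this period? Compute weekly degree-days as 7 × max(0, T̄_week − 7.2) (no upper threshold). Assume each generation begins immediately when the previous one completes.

2 generations

Weekly DD (7 × max(0, T̄ − 7.2)): 74.2, 16.1, 95.2, 7.0, 104.3, 123.9, 14.7, 27.3, 74.2, 28.0, 104.3, 116.2, 0.0, 21.7, 93.1, 124.6, 106.4, 13.3, 56.7.
Season total = 1201.2 DD.
Complete generations = ⌊1201.2 / 447⌋ = 2.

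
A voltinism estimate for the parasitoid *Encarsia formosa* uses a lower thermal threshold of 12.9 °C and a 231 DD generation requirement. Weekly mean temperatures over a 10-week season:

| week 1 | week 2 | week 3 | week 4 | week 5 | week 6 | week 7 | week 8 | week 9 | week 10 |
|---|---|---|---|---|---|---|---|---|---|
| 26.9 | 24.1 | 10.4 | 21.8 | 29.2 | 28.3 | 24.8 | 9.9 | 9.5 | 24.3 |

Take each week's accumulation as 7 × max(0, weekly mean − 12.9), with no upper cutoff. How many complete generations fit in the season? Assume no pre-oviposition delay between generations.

Weekly DD (7 × max(0, T̄ − 12.9)): 98.0, 78.4, 0.0, 62.3, 114.1, 107.8, 83.3, 0.0, 0.0, 79.8.
Season total = 623.7 DD.
Complete generations = ⌊623.7 / 231⌋ = 2.

2 generations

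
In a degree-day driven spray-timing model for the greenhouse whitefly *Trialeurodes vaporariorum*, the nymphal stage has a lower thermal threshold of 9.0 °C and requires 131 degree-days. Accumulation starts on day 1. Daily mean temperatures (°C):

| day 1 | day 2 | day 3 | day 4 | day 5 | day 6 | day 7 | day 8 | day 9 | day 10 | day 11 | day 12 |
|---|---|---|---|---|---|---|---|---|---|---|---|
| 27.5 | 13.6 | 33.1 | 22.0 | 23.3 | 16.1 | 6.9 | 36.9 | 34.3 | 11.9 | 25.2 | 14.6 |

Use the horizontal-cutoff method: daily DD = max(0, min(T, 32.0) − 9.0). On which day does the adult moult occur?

Daily DD above 9.0 °C (capped at 23.0): 18.5, 4.6, 23.0, 13.0, 14.3, 7.1, 0.0, 23.0, 23.0, 2.9, 16.2, 5.6.
Cumulative: 18.5, 23.1, 46.1, 59.1, 73.4, 80.5, 80.5, 103.5, 126.5, 129.4, 145.6, 151.2.
The total first reaches 131 DD on day 11.

day 11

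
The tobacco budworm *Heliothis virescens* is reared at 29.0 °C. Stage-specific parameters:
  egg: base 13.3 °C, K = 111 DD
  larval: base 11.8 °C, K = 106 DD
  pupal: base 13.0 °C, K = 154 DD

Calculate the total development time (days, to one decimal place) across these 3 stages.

egg: 111 / (29.0 − 13.3) = 111 / 15.7 = 7.070 d.
larval: 106 / (29.0 − 11.8) = 106 / 17.2 = 6.163 d.
pupal: 154 / (29.0 − 13.0) = 154 / 16.0 = 9.625 d.
Sum = 22.858 ≈ 22.9 days.

22.9 days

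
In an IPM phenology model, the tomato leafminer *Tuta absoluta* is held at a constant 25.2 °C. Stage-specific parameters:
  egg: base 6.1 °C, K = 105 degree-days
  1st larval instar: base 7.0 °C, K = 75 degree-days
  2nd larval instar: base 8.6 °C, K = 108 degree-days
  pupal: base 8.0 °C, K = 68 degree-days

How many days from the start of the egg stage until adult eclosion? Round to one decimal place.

20.1 days

egg: 105 / (25.2 − 6.1) = 105 / 19.1 = 5.497 d.
1st larval instar: 75 / (25.2 − 7.0) = 75 / 18.2 = 4.121 d.
2nd larval instar: 108 / (25.2 − 8.6) = 108 / 16.6 = 6.506 d.
pupal: 68 / (25.2 − 8.0) = 68 / 17.2 = 3.953 d.
Sum = 20.078 ≈ 20.1 days.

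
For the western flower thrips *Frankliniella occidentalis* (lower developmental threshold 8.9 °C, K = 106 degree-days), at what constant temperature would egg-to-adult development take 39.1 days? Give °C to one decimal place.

Required daily accumulation = 106 / 39.1 = 2.711 DD/day.
T = T_base + 2.711 = 8.9 + 2.711 = 11.611 ≈ 11.6 °C.

11.6 °C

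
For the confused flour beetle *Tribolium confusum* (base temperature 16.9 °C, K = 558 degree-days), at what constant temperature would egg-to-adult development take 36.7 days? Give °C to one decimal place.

Required daily accumulation = 558 / 36.7 = 15.204 DD/day.
T = T_base + 15.204 = 16.9 + 15.204 = 32.104 ≈ 32.1 °C.

32.1 °C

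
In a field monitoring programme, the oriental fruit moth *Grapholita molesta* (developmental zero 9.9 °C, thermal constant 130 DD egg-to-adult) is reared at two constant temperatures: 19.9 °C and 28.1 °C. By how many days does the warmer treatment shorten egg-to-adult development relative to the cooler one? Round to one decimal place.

At 19.9 °C: 130 / (19.9 − 9.9) = 130 / 10.0 = 13.000 d.
At 28.1 °C: 130 / (28.1 − 9.9) = 130 / 18.2 = 7.143 d.
Difference = |13.000 − 7.143| = 5.857 ≈ 5.9 days.

5.9 days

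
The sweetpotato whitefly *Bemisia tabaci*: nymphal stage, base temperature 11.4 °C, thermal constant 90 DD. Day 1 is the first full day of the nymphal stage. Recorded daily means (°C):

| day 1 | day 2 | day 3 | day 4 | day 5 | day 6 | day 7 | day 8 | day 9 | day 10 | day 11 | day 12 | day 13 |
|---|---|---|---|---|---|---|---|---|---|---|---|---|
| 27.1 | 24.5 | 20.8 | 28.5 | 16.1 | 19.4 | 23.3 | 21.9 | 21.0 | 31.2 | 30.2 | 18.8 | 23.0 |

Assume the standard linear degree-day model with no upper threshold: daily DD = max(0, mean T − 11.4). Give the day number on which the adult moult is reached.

day 8

Daily DD above 11.4 °C: 15.7, 13.1, 9.4, 17.1, 4.7, 8.0, 11.9, 10.5, 9.6, 19.8, 18.8, 7.4, 11.6.
Cumulative: 15.7, 28.8, 38.2, 55.3, 60.0, 68.0, 79.9, 90.4, 100.0, 119.8, 138.6, 146.0, 157.6.
The total first reaches 90 DD on day 8.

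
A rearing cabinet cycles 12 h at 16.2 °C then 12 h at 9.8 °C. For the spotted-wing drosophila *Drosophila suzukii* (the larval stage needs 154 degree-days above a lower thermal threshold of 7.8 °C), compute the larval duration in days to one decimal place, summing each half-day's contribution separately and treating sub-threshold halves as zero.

Day half: max(0, 16.2 − 7.8) × 0.5 = 8.4 × 0.5 = 4.20 DD.
Night half: max(0, 9.8 − 7.8) × 0.5 = 2.0 × 0.5 = 1.00 DD.
Per 24 h: 5.20 DD/day.
Duration = 154 / 5.20 = 29.615 ≈ 29.6 days.

29.6 days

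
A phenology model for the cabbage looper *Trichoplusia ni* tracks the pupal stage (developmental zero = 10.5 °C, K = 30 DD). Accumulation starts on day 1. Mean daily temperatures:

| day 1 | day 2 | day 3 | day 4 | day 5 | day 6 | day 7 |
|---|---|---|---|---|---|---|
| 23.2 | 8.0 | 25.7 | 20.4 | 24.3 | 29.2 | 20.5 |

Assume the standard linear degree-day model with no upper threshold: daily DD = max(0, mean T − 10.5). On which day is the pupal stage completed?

day 4

Daily DD above 10.5 °C: 12.7, 0.0, 15.2, 9.9, 13.8, 18.7, 10.0.
Cumulative: 12.7, 12.7, 27.9, 37.8, 51.6, 70.3, 80.3.
The total first reaches 30 DD on day 4.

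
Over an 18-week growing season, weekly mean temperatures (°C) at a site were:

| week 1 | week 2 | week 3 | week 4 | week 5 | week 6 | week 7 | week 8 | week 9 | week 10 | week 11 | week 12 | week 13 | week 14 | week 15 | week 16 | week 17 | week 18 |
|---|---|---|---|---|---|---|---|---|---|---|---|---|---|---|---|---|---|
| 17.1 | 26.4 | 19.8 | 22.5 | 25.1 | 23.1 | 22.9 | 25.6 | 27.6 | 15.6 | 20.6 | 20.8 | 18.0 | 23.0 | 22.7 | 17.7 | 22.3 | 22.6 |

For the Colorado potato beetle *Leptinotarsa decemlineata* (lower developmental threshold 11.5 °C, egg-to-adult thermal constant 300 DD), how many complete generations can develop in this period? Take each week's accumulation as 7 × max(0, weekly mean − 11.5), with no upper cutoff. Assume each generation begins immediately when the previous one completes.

4 generations

Weekly DD (7 × max(0, T̄ − 11.5)): 39.2, 104.3, 58.1, 77.0, 95.2, 81.2, 79.8, 98.7, 112.7, 28.7, 63.7, 65.1, 45.5, 80.5, 78.4, 43.4, 75.6, 77.7.
Season total = 1304.8 DD.
Complete generations = ⌊1304.8 / 300⌋ = 4.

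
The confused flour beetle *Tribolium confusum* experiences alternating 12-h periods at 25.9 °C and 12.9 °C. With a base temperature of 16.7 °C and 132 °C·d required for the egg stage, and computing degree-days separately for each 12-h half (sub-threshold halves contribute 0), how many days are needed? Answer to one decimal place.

28.7 days

Day half: max(0, 25.9 − 16.7) × 0.5 = 9.2 × 0.5 = 4.60 DD.
Night half: max(0, 12.9 − 16.7) × 0.5 = 0.0 × 0.5 = 0.00 DD.
Per 24 h: 4.60 DD/day.
Duration = 132 / 4.60 = 28.696 ≈ 28.7 days.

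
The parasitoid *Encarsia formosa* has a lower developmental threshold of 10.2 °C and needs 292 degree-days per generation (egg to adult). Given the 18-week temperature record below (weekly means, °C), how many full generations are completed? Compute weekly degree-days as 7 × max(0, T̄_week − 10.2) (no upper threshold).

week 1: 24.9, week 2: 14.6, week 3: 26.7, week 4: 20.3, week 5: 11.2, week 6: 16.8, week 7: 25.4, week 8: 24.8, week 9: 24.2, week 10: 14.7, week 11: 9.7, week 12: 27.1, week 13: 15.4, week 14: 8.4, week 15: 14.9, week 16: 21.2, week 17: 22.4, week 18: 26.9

Weekly DD (7 × max(0, T̄ − 10.2)): 102.9, 30.8, 115.5, 70.7, 7.0, 46.2, 106.4, 102.2, 98.0, 31.5, 0.0, 118.3, 36.4, 0.0, 32.9, 77.0, 85.4, 116.9.
Season total = 1178.1 DD.
Complete generations = ⌊1178.1 / 292⌋ = 4.

4 generations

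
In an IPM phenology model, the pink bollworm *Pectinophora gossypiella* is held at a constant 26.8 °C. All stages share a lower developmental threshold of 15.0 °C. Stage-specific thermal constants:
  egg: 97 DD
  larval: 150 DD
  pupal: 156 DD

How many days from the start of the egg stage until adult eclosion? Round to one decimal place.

34.2 days

Daily accumulation at 26.8 °C = 26.8 − 15.0 = 11.8 DD/day.
Total K = 97 + 150 + 156 = 403 DD.
Total duration = 403 / 11.8 = 34.153 ≈ 34.2 days.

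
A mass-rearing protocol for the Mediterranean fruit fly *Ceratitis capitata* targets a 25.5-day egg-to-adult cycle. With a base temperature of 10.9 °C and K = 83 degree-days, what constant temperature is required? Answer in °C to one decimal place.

14.2 °C

Required daily accumulation = 83 / 25.5 = 3.255 DD/day.
T = T_base + 3.255 = 10.9 + 3.255 = 14.155 ≈ 14.2 °C.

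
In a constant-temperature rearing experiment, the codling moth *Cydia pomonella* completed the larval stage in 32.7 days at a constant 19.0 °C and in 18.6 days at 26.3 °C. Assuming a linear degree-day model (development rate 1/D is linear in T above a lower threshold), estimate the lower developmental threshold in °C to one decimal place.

Under the model K = D·(T − T_b), so D₁·(T₁ − T_b) = D₂·(T₂ − T_b).
32.7·(19.0 − T_b) = 18.6·(26.3 − T_b)
T_b = (32.7·19.0 − 18.6·26.3) / (32.7 − 18.6) = 132.12 / 14.1 = 9.370 °C ≈ 9.4 °C.

9.4 °C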